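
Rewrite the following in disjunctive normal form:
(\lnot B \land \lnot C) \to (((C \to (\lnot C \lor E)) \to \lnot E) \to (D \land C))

(\lnot B \land \lnot C) \to (((C \to (\lnot C \lor E)) \to \lnot E) \to (D \land C))
≡ \lnot (\lnot B \land \lnot C) \lor (((C \to (\lnot C \lor E)) \to \lnot E) \to (D \land C))   — eliminate \to
≡ \lnot (\lnot B \land \lnot C) \lor \lnot ((C \to (\lnot C \lor E)) \to \lnot E) \lor (D \land C)   — eliminate \to
≡ \lnot (\lnot B \land \lnot C) \lor \lnot (\lnot (C \to (\lnot C \lor E)) \lor \lnot E) \lor (D \land C)   — eliminate \to
≡ \lnot (\lnot B \land \lnot C) \lor \lnot (\lnot (\lnot C \lor \lnot C \lor E) \lor \lnot E) \lor (D \land C)   — eliminate \to
≡ \lnot \lnot B \lor \lnot \lnot C \lor \lnot (\lnot (\lnot C \lor \lnot C \lor E) \lor \lnot E) \lor (D \land C)   — De Morgan
≡ B \lor \lnot \lnot C \lor \lnot (\lnot (\lnot C \lor \lnot C \lor E) \lor \lnot E) \lor (D \land C)   — double negation
≡ B \lor C \lor \lnot (\lnot (\lnot C \lor \lnot C \lor E) \lor \lnot E) \lor (D \land C)   — double negation
≡ B \lor C \lor (\lnot \lnot (\lnot C \lor \lnot C \lor E) \land \lnot \lnot E) \lor (D \land C)   — De Morgan
≡ B \lor C \lor ((\lnot C \lor \lnot C \lor E) \land \lnot \lnot E) \lor (D \land C)   — double negation
≡ B \lor C \lor ((\lnot C \lor \lnot C \lor E) \land E) \lor (D \land C)   — double negation
≡ B \lor C \lor (\lnot C \land E) \lor (\lnot C \land E) \lor (E \land E) \lor (D \land C)   — distribute \land over \lor
≡ B \lor C \lor E   — simplify

B \lor C \lor E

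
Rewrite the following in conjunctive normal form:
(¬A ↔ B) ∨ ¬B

(¬A ↔ B) ∨ ¬B
⇔ ((¬A → B) ∧ (B → ¬A)) ∨ ¬B   [eliminate ↔]
⇔ ((¬¬A ∨ B) ∧ (B → ¬A)) ∨ ¬B   [eliminate →]
⇔ ((¬¬A ∨ B) ∧ (¬B ∨ ¬A)) ∨ ¬B   [eliminate →]
⇔ ((A ∨ B) ∧ (¬B ∨ ¬A)) ∨ ¬B   [double negation]
⇔ (A ∨ B ∨ ¬B) ∧ (¬B ∨ ¬A ∨ ¬B)   [distribute ∨ over ∧]
⇔ ¬B ∨ ¬A   [simplify]

¬B ∨ ¬A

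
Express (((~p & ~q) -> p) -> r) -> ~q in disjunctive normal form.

(p & ~r) | (q & ~r) | ~q

(((~p & ~q) -> p) -> r) -> ~q
≡ ~(((~p & ~q) -> p) -> r) | ~q   [eliminate ->]
≡ ~(~((~p & ~q) -> p) | r) | ~q   [eliminate ->]
≡ ~(~(~(~p & ~q) | p) | r) | ~q   [eliminate ->]
≡ (~~(~(~p & ~q) | p) & ~r) | ~q   [De Morgan]
≡ ((~(~p & ~q) | p) & ~r) | ~q   [double negation]
≡ ((~~p | ~~q | p) & ~r) | ~q   [De Morgan]
≡ ((p | ~~q | p) & ~r) | ~q   [double negation]
≡ ((p | q | p) & ~r) | ~q   [double negation]
≡ (p & ~r) | (q & ~r) | (p & ~r) | ~q   [distribute & over |]
≡ (p & ~r) | (q & ~r) | ~q   [simplify]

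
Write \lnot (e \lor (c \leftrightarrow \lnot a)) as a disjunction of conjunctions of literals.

(\lnot e \land c \land a) \lor (\lnot e \land \lnot a \land \lnot c)

\lnot (e \lor (c \leftrightarrow \lnot a))
≡ \lnot (e \lor ((c \to \lnot a) \land (\lnot a \to c)))   — eliminate \leftrightarrow
≡ \lnot (e \lor ((\lnot c \lor \lnot a) \land (\lnot a \to c)))   — eliminate \to
≡ \lnot (e \lor ((\lnot c \lor \lnot a) \land (\lnot \lnot a \lor c)))   — eliminate \to
≡ \lnot e \land \lnot ((\lnot c \lor \lnot a) \land (\lnot \lnot a \lor c))   — De Morgan
≡ \lnot e \land (\lnot (\lnot c \lor \lnot a) \lor \lnot (\lnot \lnot a \lor c))   — De Morgan
≡ \lnot e \land ((\lnot \lnot c \land \lnot \lnot a) \lor \lnot (\lnot \lnot a \lor c))   — De Morgan
≡ \lnot e \land ((c \land \lnot \lnot a) \lor \lnot (\lnot \lnot a \lor c))   — double negation
≡ \lnot e \land ((c \land a) \lor \lnot (\lnot \lnot a \lor c))   — double negation
≡ \lnot e \land ((c \land a) \lor (\lnot \lnot \lnot a \land \lnot c))   — De Morgan
≡ \lnot e \land ((c \land a) \lor (\lnot a \land \lnot c))   — double negation
≡ (\lnot e \land c \land a) \lor (\lnot e \land \lnot a \land \lnot c)   — distribute \land over \lor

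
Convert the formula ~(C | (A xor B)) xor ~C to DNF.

~(C | (A xor B)) xor ~C
≡ (~(C | (A xor B)) & ~~C) | (~~(C | (A xor B)) & ~C)
≡ (~(C | (A & ~B) | (~A & B)) & ~~C) | (~~(C | (A xor B)) & ~C)
≡ (~(C | (A & ~B) | (~A & B)) & ~~C) | (~~(C | (A & ~B) | (~A & B)) & ~C)
≡ (~C & ~(A & ~B) & ~(~A & B) & ~~C) | (~~(C | (A & ~B) | (~A & B)) & ~C)
≡ (~C & (~A | ~~B) & ~(~A & B) & ~~C) | (~~(C | (A & ~B) | (~A & B)) & ~C)
≡ (~C & (~A | B) & ~(~A & B) & ~~C) | (~~(C | (A & ~B) | (~A & B)) & ~C)
≡ (~C & (~A | B) & (~~A | ~B) & ~~C) | (~~(C | (A & ~B) | (~A & B)) & ~C)
≡ (~C & (~A | B) & (A | ~B) & ~~C) | (~~(C | (A & ~B) | (~A & B)) & ~C)
≡ (~C & (~A | B) & (A | ~B) & C) | (~~(C | (A & ~B) | (~A & B)) & ~C)
≡ (~C & (~A | B) & (A | ~B) & C) | ((C | (A & ~B) | (~A & B)) & ~C)
≡ (~C & ~A & A & C) | (~C & ~A & ~B & C) | (~C & B & A & C) | (~C & B & ~B & C) | (C & ~C) | (A & ~B & ~C) | (~A & B & ~C)
≡ (A & ~B & ~C) | (~A & B & ~C)

(A & ~B & ~C) | (~A & B & ~C)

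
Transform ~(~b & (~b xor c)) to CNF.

b | c

~(~b & (~b xor c))
= ~(~b & (~b | c) & ~(~b & c))   [expand xor]
= ~~b | ~(~b | c) | ~~(~b & c)   [De Morgan]
= b | ~(~b | c) | ~~(~b & c)   [double negation]
= b | (~~b & ~c) | ~~(~b & c)   [De Morgan]
= b | (b & ~c) | ~~(~b & c)   [double negation]
= b | (b & ~c) | (~b & c)   [double negation]
= (b | b | ~b) & (b | b | c) & (b | ~c | ~b) & (b | ~c | c)   [distribute | over &]
= b | c   [simplify]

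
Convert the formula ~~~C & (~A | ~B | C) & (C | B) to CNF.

~~~C & (~A | ~B | C) & (C | B)
≡ ~C & (~A | ~B | C) & (C | B)   [double negation]

~C & (~A | ~B | C) & (C | B)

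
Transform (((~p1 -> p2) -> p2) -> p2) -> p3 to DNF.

(~p1 & ~p2) | p3

(((~p1 -> p2) -> p2) -> p2) -> p3
= ~(((~p1 -> p2) -> p2) -> p2) | p3   [eliminate ->]
= ~(~((~p1 -> p2) -> p2) | p2) | p3   [eliminate ->]
= ~(~(~(~p1 -> p2) | p2) | p2) | p3   [eliminate ->]
= ~(~(~(~~p1 | p2) | p2) | p2) | p3   [eliminate ->]
= (~~(~(~~p1 | p2) | p2) & ~p2) | p3   [De Morgan]
= ((~(~~p1 | p2) | p2) & ~p2) | p3   [double negation]
= (((~~~p1 & ~p2) | p2) & ~p2) | p3   [De Morgan]
= (((~p1 & ~p2) | p2) & ~p2) | p3   [double negation]
= (~p1 & ~p2 & ~p2) | (p2 & ~p2) | p3   [distribute & over |]
= (~p1 & ~p2) | p3   [simplify]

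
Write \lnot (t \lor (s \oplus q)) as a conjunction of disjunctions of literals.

\lnot t \land (\lnot s \lor q) \land (\lnot q \lor s)

\lnot (t \lor (s \oplus q))
⇔ \lnot (t \lor ((s \lor q) \land \lnot (s \land q)))   (expand \oplus)
⇔ \lnot t \land \lnot ((s \lor q) \land \lnot (s \land q))   (De Morgan)
⇔ \lnot t \land (\lnot (s \lor q) \lor \lnot \lnot (s \land q))   (De Morgan)
⇔ \lnot t \land ((\lnot s \land \lnot q) \lor \lnot \lnot (s \land q))   (De Morgan)
⇔ \lnot t \land ((\lnot s \land \lnot q) \lor (s \land q))   (double negation)
⇔ \lnot t \land (\lnot s \lor s) \land (\lnot s \lor q) \land (\lnot q \lor s) \land (\lnot q \lor q)   (distribute \lor over \land)
⇔ \lnot t \land (\lnot s \lor q) \land (\lnot q \lor s)   (simplify)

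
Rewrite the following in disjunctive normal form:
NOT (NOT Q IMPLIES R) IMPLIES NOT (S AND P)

NOT (NOT Q IMPLIES R) IMPLIES NOT (S AND P)
≡ NOT NOT (NOT Q IMPLIES R) OR NOT (S AND P)   (eliminate IMPLIES)
≡ NOT NOT (NOT NOT Q OR R) OR NOT (S AND P)   (eliminate IMPLIES)
≡ NOT NOT Q OR R OR NOT (S AND P)   (double negation)
≡ Q OR R OR NOT (S AND P)   (double negation)
≡ Q OR R OR NOT S OR NOT P   (De Morgan)

Q OR R OR NOT S OR NOT P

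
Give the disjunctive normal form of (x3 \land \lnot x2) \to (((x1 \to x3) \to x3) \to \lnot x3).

(x3 \land \lnot x2) \to (((x1 \to x3) \to x3) \to \lnot x3)
= \lnot (x3 \land \lnot x2) \lor (((x1 \to x3) \to x3) \to \lnot x3)   — eliminate \to
= \lnot (x3 \land \lnot x2) \lor \lnot ((x1 \to x3) \to x3) \lor \lnot x3   — eliminate \to
= \lnot (x3 \land \lnot x2) \lor \lnot (\lnot (x1 \to x3) \lor x3) \lor \lnot x3   — eliminate \to
= \lnot (x3 \land \lnot x2) \lor \lnot (\lnot (\lnot x1 \lor x3) \lor x3) \lor \lnot x3   — eliminate \to
= \lnot x3 \lor \lnot \lnot x2 \lor \lnot (\lnot (\lnot x1 \lor x3) \lor x3) \lor \lnot x3   — De Morgan
= \lnot x3 \lor x2 \lor \lnot (\lnot (\lnot x1 \lor x3) \lor x3) \lor \lnot x3   — double negation
= \lnot x3 \lor x2 \lor (\lnot \lnot (\lnot x1 \lor x3) \land \lnot x3) \lor \lnot x3   — De Morgan
= \lnot x3 \lor x2 \lor ((\lnot x1 \lor x3) \land \lnot x3) \lor \lnot x3   — double negation
= \lnot x3 \lor x2 \lor (\lnot x1 \land \lnot x3) \lor (x3 \land \lnot x3) \lor \lnot x3   — distribute \land over \lor
= \lnot x3 \lor x2   — simplify

\lnot x3 \lor x2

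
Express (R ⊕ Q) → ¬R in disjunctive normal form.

(Q ∧ R) ∨ ¬R

(R ⊕ Q) → ¬R
≡ ¬(R ⊕ Q) ∨ ¬R   [eliminate →]
≡ ¬((R ∧ ¬Q) ∨ (¬R ∧ Q)) ∨ ¬R   [expand ⊕]
≡ (¬(R ∧ ¬Q) ∧ ¬(¬R ∧ Q)) ∨ ¬R   [De Morgan]
≡ ((¬R ∨ ¬¬Q) ∧ ¬(¬R ∧ Q)) ∨ ¬R   [De Morgan]
≡ ((¬R ∨ Q) ∧ ¬(¬R ∧ Q)) ∨ ¬R   [double negation]
≡ ((¬R ∨ Q) ∧ (¬¬R ∨ ¬Q)) ∨ ¬R   [De Morgan]
≡ ((¬R ∨ Q) ∧ (R ∨ ¬Q)) ∨ ¬R   [double negation]
≡ (¬R ∧ R) ∨ (¬R ∧ ¬Q) ∨ (Q ∧ R) ∨ (Q ∧ ¬Q) ∨ ¬R   [distribute ∧ over ∨]
≡ (Q ∧ R) ∨ ¬R   [simplify]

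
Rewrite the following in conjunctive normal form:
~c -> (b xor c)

~c -> (b xor c)
⇔ ~~c | (b xor c)   [eliminate ->]
⇔ ~~c | ((b | c) & ~(b & c))   [expand xor]
⇔ c | ((b | c) & ~(b & c))   [double negation]
⇔ c | ((b | c) & (~b | ~c))   [De Morgan]
⇔ (c | b | c) & (c | ~b | ~c)   [distribute | over &]
⇔ c | b   [simplify]

c | b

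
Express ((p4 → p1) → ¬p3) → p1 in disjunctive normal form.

(¬p4 ∧ p3) ∨ p1

((p4 → p1) → ¬p3) → p1
⇔ ¬((p4 → p1) → ¬p3) ∨ p1
⇔ ¬(¬(p4 → p1) ∨ ¬p3) ∨ p1
⇔ ¬(¬(¬p4 ∨ p1) ∨ ¬p3) ∨ p1
⇔ (¬¬(¬p4 ∨ p1) ∧ ¬¬p3) ∨ p1
⇔ ((¬p4 ∨ p1) ∧ ¬¬p3) ∨ p1
⇔ ((¬p4 ∨ p1) ∧ p3) ∨ p1
⇔ (¬p4 ∧ p3) ∨ (p1 ∧ p3) ∨ p1
⇔ (¬p4 ∧ p3) ∨ p1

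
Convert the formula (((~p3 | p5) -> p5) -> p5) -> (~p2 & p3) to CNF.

(((~p3 | p5) -> p5) -> p5) -> (~p2 & p3)
≡ ~(((~p3 | p5) -> p5) -> p5) | (~p2 & p3)   — eliminate ->
≡ ~(~((~p3 | p5) -> p5) | p5) | (~p2 & p3)   — eliminate ->
≡ ~(~(~(~p3 | p5) | p5) | p5) | (~p2 & p3)   — eliminate ->
≡ (~~(~(~p3 | p5) | p5) & ~p5) | (~p2 & p3)   — De Morgan
≡ ((~(~p3 | p5) | p5) & ~p5) | (~p2 & p3)   — double negation
≡ (((~~p3 & ~p5) | p5) & ~p5) | (~p2 & p3)   — De Morgan
≡ (((p3 & ~p5) | p5) & ~p5) | (~p2 & p3)   — double negation
≡ (p3 | p5 | ~p2) & (p3 | p5 | p3) & (~p5 | p5 | ~p2) & (~p5 | p5 | p3) & (~p5 | ~p2) & (~p5 | p3)   — distribute | over &
≡ (p3 | p5) & (~p5 | ~p2) & (~p5 | p3)   — simplify

(p3 | p5) & (~p5 | ~p2) & (~p5 | p3)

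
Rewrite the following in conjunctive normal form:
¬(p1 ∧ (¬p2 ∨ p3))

¬(p1 ∧ (¬p2 ∨ p3))
≡ ¬p1 ∨ ¬(¬p2 ∨ p3)   (De Morgan)
≡ ¬p1 ∨ (¬¬p2 ∧ ¬p3)   (De Morgan)
≡ ¬p1 ∨ (p2 ∧ ¬p3)   (double negation)
≡ (¬p1 ∨ p2) ∧ (¬p1 ∨ ¬p3)   (distribute ∨ over ∧)

(¬p1 ∨ p2) ∧ (¬p1 ∨ ¬p3)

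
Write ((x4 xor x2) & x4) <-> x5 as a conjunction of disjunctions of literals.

(~x4 | x2 | x5) & (~x5 | ~x4 | ~x2) & (~x5 | x4)

((x4 xor x2) & x4) <-> x5
⇔ (((x4 xor x2) & x4) -> x5) & (x5 -> ((x4 xor x2) & x4))   [eliminate <->]
⇔ (~((x4 xor x2) & x4) | x5) & (x5 -> ((x4 xor x2) & x4))   [eliminate ->]
⇔ (~((x4 | x2) & ~(x4 & x2) & x4) | x5) & (x5 -> ((x4 xor x2) & x4))   [expand xor]
⇔ (~((x4 | x2) & ~(x4 & x2) & x4) | x5) & (~x5 | ((x4 xor x2) & x4))   [eliminate ->]
⇔ (~((x4 | x2) & ~(x4 & x2) & x4) | x5) & (~x5 | ((x4 | x2) & ~(x4 & x2) & x4))   [expand xor]
⇔ (~(x4 | x2) | ~~(x4 & x2) | ~x4 | x5) & (~x5 | ((x4 | x2) & ~(x4 & x2) & x4))   [De Morgan]
⇔ ((~x4 & ~x2) | ~~(x4 & x2) | ~x4 | x5) & (~x5 | ((x4 | x2) & ~(x4 & x2) & x4))   [De Morgan]
⇔ ((~x4 & ~x2) | (x4 & x2) | ~x4 | x5) & (~x5 | ((x4 | x2) & ~(x4 & x2) & x4))   [double negation]
⇔ ((~x4 & ~x2) | (x4 & x2) | ~x4 | x5) & (~x5 | ((x4 | x2) & (~x4 | ~x2) & x4))   [De Morgan]
⇔ (~x4 | x4 | ~x4 | x5) & (~x4 | x2 | ~x4 | x5) & (~x2 | x4 | ~x4 | x5) & (~x2 | x2 | ~x4 | x5) & (~x5 | x4 | x2) & (~x5 | ~x4 | ~x2) & (~x5 | x4)   [distribute | over &]
⇔ (~x4 | x2 | x5) & (~x5 | ~x4 | ~x2) & (~x5 | x4)   [simplify]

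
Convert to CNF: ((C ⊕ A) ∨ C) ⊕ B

((C ⊕ A) ∨ C) ⊕ B
⇔ ((C ⊕ A) ∨ C ∨ B) ∧ ¬(((C ⊕ A) ∨ C) ∧ B)   — expand ⊕
⇔ (((C ∨ A) ∧ ¬(C ∧ A)) ∨ C ∨ B) ∧ ¬(((C ⊕ A) ∨ C) ∧ B)   — expand ⊕
⇔ (((C ∨ A) ∧ ¬(C ∧ A)) ∨ C ∨ B) ∧ ¬((((C ∨ A) ∧ ¬(C ∧ A)) ∨ C) ∧ B)   — expand ⊕
⇔ (((C ∨ A) ∧ (¬C ∨ ¬A)) ∨ C ∨ B) ∧ ¬((((C ∨ A) ∧ ¬(C ∧ A)) ∨ C) ∧ B)   — De Morgan
⇔ (((C ∨ A) ∧ (¬C ∨ ¬A)) ∨ C ∨ B) ∧ (¬(((C ∨ A) ∧ ¬(C ∧ A)) ∨ C) ∨ ¬B)   — De Morgan
⇔ (((C ∨ A) ∧ (¬C ∨ ¬A)) ∨ C ∨ B) ∧ ((¬((C ∨ A) ∧ ¬(C ∧ A)) ∧ ¬C) ∨ ¬B)   — De Morgan
⇔ (((C ∨ A) ∧ (¬C ∨ ¬A)) ∨ C ∨ B) ∧ (((¬(C ∨ A) ∨ ¬¬(C ∧ A)) ∧ ¬C) ∨ ¬B)   — De Morgan
⇔ (((C ∨ A) ∧ (¬C ∨ ¬A)) ∨ C ∨ B) ∧ ((((¬C ∧ ¬A) ∨ ¬¬(C ∧ A)) ∧ ¬C) ∨ ¬B)   — De Morgan
⇔ (((C ∨ A) ∧ (¬C ∨ ¬A)) ∨ C ∨ B) ∧ ((((¬C ∧ ¬A) ∨ (C ∧ A)) ∧ ¬C) ∨ ¬B)   — double negation
⇔ (C ∨ A ∨ C ∨ B) ∧ (¬C ∨ ¬A ∨ C ∨ B) ∧ (¬C ∨ C ∨ ¬B) ∧ (¬C ∨ A ∨ ¬B) ∧ (¬A ∨ C ∨ ¬B) ∧ (¬A ∨ A ∨ ¬B) ∧ (¬C ∨ ¬B)   — distribute ∨ over ∧
⇔ (C ∨ A ∨ B) ∧ (¬A ∨ C ∨ ¬B) ∧ (¬C ∨ ¬B)   — simplify

(C ∨ A ∨ B) ∧ (¬A ∨ C ∨ ¬B) ∧ (¬C ∨ ¬B)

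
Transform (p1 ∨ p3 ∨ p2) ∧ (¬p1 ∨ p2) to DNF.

(p1 ∨ p3 ∨ p2) ∧ (¬p1 ∨ p2)
= (p1 ∧ ¬p1) ∨ (p1 ∧ p2) ∨ (p3 ∧ ¬p1) ∨ (p3 ∧ p2) ∨ (p2 ∧ ¬p1) ∨ (p2 ∧ p2)   [distribute ∧ over ∨]
= (p3 ∧ ¬p1) ∨ p2   [simplify]

(p3 ∧ ¬p1) ∨ p2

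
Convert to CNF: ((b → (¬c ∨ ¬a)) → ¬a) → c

((b → (¬c ∨ ¬a)) → ¬a) → c
≡ ¬((b → (¬c ∨ ¬a)) → ¬a) ∨ c   (eliminate →)
≡ ¬(¬(b → (¬c ∨ ¬a)) ∨ ¬a) ∨ c   (eliminate →)
≡ ¬(¬(¬b ∨ ¬c ∨ ¬a) ∨ ¬a) ∨ c   (eliminate →)
≡ (¬¬(¬b ∨ ¬c ∨ ¬a) ∧ ¬¬a) ∨ c   (De Morgan)
≡ ((¬b ∨ ¬c ∨ ¬a) ∧ ¬¬a) ∨ c   (double negation)
≡ ((¬b ∨ ¬c ∨ ¬a) ∧ a) ∨ c   (double negation)
≡ (¬b ∨ ¬c ∨ ¬a ∨ c) ∧ (a ∨ c)   (distribute ∨ over ∧)
≡ a ∨ c   (simplify)

a ∨ c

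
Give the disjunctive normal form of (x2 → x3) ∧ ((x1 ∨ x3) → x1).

(¬x2 ∧ ¬x1 ∧ ¬x3) ∨ (¬x2 ∧ x1) ∨ (x3 ∧ x1)

(x2 → x3) ∧ ((x1 ∨ x3) → x1)
⇔ (¬x2 ∨ x3) ∧ ((x1 ∨ x3) → x1)   [eliminate →]
⇔ (¬x2 ∨ x3) ∧ (¬(x1 ∨ x3) ∨ x1)   [eliminate →]
⇔ (¬x2 ∨ x3) ∧ ((¬x1 ∧ ¬x3) ∨ x1)   [De Morgan]
⇔ (¬x2 ∧ ¬x1 ∧ ¬x3) ∨ (¬x2 ∧ x1) ∨ (x3 ∧ ¬x1 ∧ ¬x3) ∨ (x3 ∧ x1)   [distribute ∧ over ∨]
⇔ (¬x2 ∧ ¬x1 ∧ ¬x3) ∨ (¬x2 ∧ x1) ∨ (x3 ∧ x1)   [simplify]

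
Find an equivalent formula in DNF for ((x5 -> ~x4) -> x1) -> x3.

((x5 -> ~x4) -> x1) -> x3
⇔ ~((x5 -> ~x4) -> x1) | x3   (eliminate ->)
⇔ ~(~(x5 -> ~x4) | x1) | x3   (eliminate ->)
⇔ ~(~(~x5 | ~x4) | x1) | x3   (eliminate ->)
⇔ (~~(~x5 | ~x4) & ~x1) | x3   (De Morgan)
⇔ ((~x5 | ~x4) & ~x1) | x3   (double negation)
⇔ (~x5 & ~x1) | (~x4 & ~x1) | x3   (distribute & over |)

(~x5 & ~x1) | (~x4 & ~x1) | x3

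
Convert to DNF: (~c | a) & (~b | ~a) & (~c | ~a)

(~c | a) & (~b | ~a) & (~c | ~a)
≡ (~c & ~b & ~c) | (~c & ~b & ~a) | (~c & ~a & ~c) | (~c & ~a & ~a) | (a & ~b & ~c) | (a & ~b & ~a) | (a & ~a & ~c) | (a & ~a & ~a)   — distribute & over |
≡ (~c & ~b) | (~c & ~a)   — simplify

(~c & ~b) | (~c & ~a)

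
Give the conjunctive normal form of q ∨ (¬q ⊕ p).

q ∨ (¬q ⊕ p)
⇔ q ∨ ((¬q ∨ p) ∧ ¬(¬q ∧ p))   — expand ⊕
⇔ q ∨ ((¬q ∨ p) ∧ (¬¬q ∨ ¬p))   — De Morgan
⇔ q ∨ ((¬q ∨ p) ∧ (q ∨ ¬p))   — double negation
⇔ (q ∨ ¬q ∨ p) ∧ (q ∨ q ∨ ¬p)   — distribute ∨ over ∧
⇔ q ∨ ¬p   — simplify

q ∨ ¬p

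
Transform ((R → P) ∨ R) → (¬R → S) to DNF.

((R → P) ∨ R) → (¬R → S)
≡ ¬((R → P) ∨ R) ∨ (¬R → S)
≡ ¬(¬R ∨ P ∨ R) ∨ (¬R → S)
≡ ¬(¬R ∨ P ∨ R) ∨ ¬¬R ∨ S
≡ (¬¬R ∧ ¬P ∧ ¬R) ∨ ¬¬R ∨ S
≡ (R ∧ ¬P ∧ ¬R) ∨ ¬¬R ∨ S
≡ (R ∧ ¬P ∧ ¬R) ∨ R ∨ S
≡ R ∨ S

R ∨ S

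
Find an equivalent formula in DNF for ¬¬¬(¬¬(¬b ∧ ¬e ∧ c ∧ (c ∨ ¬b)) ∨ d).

¬¬¬(¬¬(¬b ∧ ¬e ∧ c ∧ (c ∨ ¬b)) ∨ d)
≡ ¬(¬¬(¬b ∧ ¬e ∧ c ∧ (c ∨ ¬b)) ∨ d)   [double negation]
≡ ¬¬¬(¬b ∧ ¬e ∧ c ∧ (c ∨ ¬b)) ∧ ¬d   [De Morgan]
≡ ¬(¬b ∧ ¬e ∧ c ∧ (c ∨ ¬b)) ∧ ¬d   [double negation]
≡ (¬¬b ∨ ¬¬e ∨ ¬c ∨ ¬(c ∨ ¬b)) ∧ ¬d   [De Morgan]
≡ (b ∨ ¬¬e ∨ ¬c ∨ ¬(c ∨ ¬b)) ∧ ¬d   [double negation]
≡ (b ∨ e ∨ ¬c ∨ ¬(c ∨ ¬b)) ∧ ¬d   [double negation]
≡ (b ∨ e ∨ ¬c ∨ (¬c ∧ ¬¬b)) ∧ ¬d   [De Morgan]
≡ (b ∨ e ∨ ¬c ∨ (¬c ∧ b)) ∧ ¬d   [double negation]
≡ (b ∧ ¬d) ∨ (e ∧ ¬d) ∨ (¬c ∧ ¬d) ∨ (¬c ∧ b ∧ ¬d)   [distribute ∧ over ∨]
≡ (b ∧ ¬d) ∨ (e ∧ ¬d) ∨ (¬c ∧ ¬d)   [simplify]

(b ∧ ¬d) ∨ (e ∧ ¬d) ∨ (¬c ∧ ¬d)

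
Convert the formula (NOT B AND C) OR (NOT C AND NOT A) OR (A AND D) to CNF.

(NOT B AND C) OR (NOT C AND NOT A) OR (A AND D)
≡ (NOT B OR NOT C OR A) AND (NOT B OR NOT C OR D) AND (NOT B OR NOT A OR A) AND (NOT B OR NOT A OR D) AND (C OR NOT C OR A) AND (C OR NOT C OR D) AND (C OR NOT A OR A) AND (C OR NOT A OR D)   [distribute OR over AND]
≡ (NOT B OR NOT C OR A) AND (NOT B OR NOT C OR D) AND (NOT B OR NOT A OR D) AND (C OR NOT A OR D)   [simplify]

(NOT B OR NOT C OR A) AND (NOT B OR NOT C OR D) AND (NOT B OR NOT A OR D) AND (C OR NOT A OR D)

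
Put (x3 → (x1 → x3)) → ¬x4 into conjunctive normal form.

(x3 → (x1 → x3)) → ¬x4
≡ ¬(x3 → (x1 → x3)) ∨ ¬x4   — eliminate →
≡ ¬(¬x3 ∨ (x1 → x3)) ∨ ¬x4   — eliminate →
≡ ¬(¬x3 ∨ ¬x1 ∨ x3) ∨ ¬x4   — eliminate →
≡ (¬¬x3 ∧ ¬¬x1 ∧ ¬x3) ∨ ¬x4   — De Morgan
≡ (x3 ∧ ¬¬x1 ∧ ¬x3) ∨ ¬x4   — double negation
≡ (x3 ∧ x1 ∧ ¬x3) ∨ ¬x4   — double negation
≡ (x3 ∨ ¬x4) ∧ (x1 ∨ ¬x4) ∧ (¬x3 ∨ ¬x4)   — distribute ∨ over ∧

(x3 ∨ ¬x4) ∧ (x1 ∨ ¬x4) ∧ (¬x3 ∨ ¬x4)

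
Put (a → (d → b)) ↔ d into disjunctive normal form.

(d ∧ ¬a) ∨ (d ∧ b)

(a → (d → b)) ↔ d
= ((a → (d → b)) → d) ∧ (d → (a → (d → b)))   [eliminate ↔]
= (¬(a → (d → b)) ∨ d) ∧ (d → (a → (d → b)))   [eliminate →]
= (¬(¬a ∨ (d → b)) ∨ d) ∧ (d → (a → (d → b)))   [eliminate →]
= (¬(¬a ∨ ¬d ∨ b) ∨ d) ∧ (d → (a → (d → b)))   [eliminate →]
= (¬(¬a ∨ ¬d ∨ b) ∨ d) ∧ (¬d ∨ (a → (d → b)))   [eliminate →]
= (¬(¬a ∨ ¬d ∨ b) ∨ d) ∧ (¬d ∨ ¬a ∨ (d → b))   [eliminate →]
= (¬(¬a ∨ ¬d ∨ b) ∨ d) ∧ (¬d ∨ ¬a ∨ ¬d ∨ b)   [eliminate →]
= ((¬¬a ∧ ¬¬d ∧ ¬b) ∨ d) ∧ (¬d ∨ ¬a ∨ ¬d ∨ b)   [De Morgan]
= ((a ∧ ¬¬d ∧ ¬b) ∨ d) ∧ (¬d ∨ ¬a ∨ ¬d ∨ b)   [double negation]
= ((a ∧ d ∧ ¬b) ∨ d) ∧ (¬d ∨ ¬a ∨ ¬d ∨ b)   [double negation]
= (a ∧ d ∧ ¬b ∧ ¬d) ∨ (a ∧ d ∧ ¬b ∧ ¬a) ∨ (a ∧ d ∧ ¬b ∧ ¬d) ∨ (a ∧ d ∧ ¬b ∧ b) ∨ (d ∧ ¬d) ∨ (d ∧ ¬a) ∨ (d ∧ ¬d) ∨ (d ∧ b)   [distribute ∧ over ∨]
= (d ∧ ¬a) ∨ (d ∧ b)   [simplify]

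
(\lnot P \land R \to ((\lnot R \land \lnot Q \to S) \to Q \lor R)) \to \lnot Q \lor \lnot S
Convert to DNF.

\lnot Q \lor \lnot S

(\lnot P \land R \to ((\lnot R \land \lnot Q \to S) \to Q \lor R)) \to \lnot Q \lor \lnot S
≡ \lnot (\lnot P \land R \to ((\lnot R \land \lnot Q \to S) \to Q \lor R)) \lor \lnot Q \lor \lnot S   [eliminate \to]
≡ \lnot (\lnot (\lnot P \land R) \lor ((\lnot R \land \lnot Q \to S) \to Q \lor R)) \lor \lnot Q \lor \lnot S   [eliminate \to]
≡ \lnot (\lnot (\lnot P \land R) \lor \lnot (\lnot R \land \lnot Q \to S) \lor Q \lor R) \lor \lnot Q \lor \lnot S   [eliminate \to]
≡ \lnot (\lnot (\lnot P \land R) \lor \lnot (\lnot (\lnot R \land \lnot Q) \lor S) \lor Q \lor R) \lor \lnot Q \lor \lnot S   [eliminate \to]
≡ \lnot \lnot (\lnot P \land R) \land \lnot \lnot (\lnot (\lnot R \land \lnot Q) \lor S) \land \lnot Q \land \lnot R \lor \lnot Q \lor \lnot S   [De Morgan]
≡ \lnot P \land R \land \lnot \lnot (\lnot (\lnot R \land \lnot Q) \lor S) \land \lnot Q \land \lnot R \lor \lnot Q \lor \lnot S   [double negation]
≡ \lnot P \land R \land (\lnot (\lnot R \land \lnot Q) \lor S) \land \lnot Q \land \lnot R \lor \lnot Q \lor \lnot S   [double negation]
≡ \lnot P \land R \land (\lnot \lnot R \lor \lnot \lnot Q \lor S) \land \lnot Q \land \lnot R \lor \lnot Q \lor \lnot S   [De Morgan]
≡ \lnot P \land R \land (R \lor \lnot \lnot Q \lor S) \land \lnot Q \land \lnot R \lor \lnot Q \lor \lnot S   [double negation]
≡ \lnot P \land R \land (R \lor Q \lor S) \land \lnot Q \land \lnot R \lor \lnot Q \lor \lnot S   [double negation]
≡ \lnot P \land R \land R \land \lnot Q \land \lnot R \lor \lnot P \land R \land Q \land \lnot Q \land \lnot R \lor \lnot P \land R \land S \land \lnot Q \land \lnot R \lor \lnot Q \lor \lnot S   [distribute \land over \lor]
≡ \lnot Q \lor \lnot S   [simplify]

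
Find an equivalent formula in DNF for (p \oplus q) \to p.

(p \oplus q) \to p
= \lnot (p \oplus q) \lor p   (eliminate \to)
= \lnot ((p \land \lnot q) \lor (\lnot p \land q)) \lor p   (expand \oplus)
= (\lnot (p \land \lnot q) \land \lnot (\lnot p \land q)) \lor p   (De Morgan)
= ((\lnot p \lor \lnot \lnot q) \land \lnot (\lnot p \land q)) \lor p   (De Morgan)
= ((\lnot p \lor q) \land \lnot (\lnot p \land q)) \lor p   (double negation)
= ((\lnot p \lor q) \land (\lnot \lnot p \lor \lnot q)) \lor p   (De Morgan)
= ((\lnot p \lor q) \land (p \lor \lnot q)) \lor p   (double negation)
= (\lnot p \land p) \lor (\lnot p \land \lnot q) \lor (q \land p) \lor (q \land \lnot q) \lor p   (distribute \land over \lor)
= (\lnot p \land \lnot q) \lor p   (simplify)

(\lnot p \land \lnot q) \lor p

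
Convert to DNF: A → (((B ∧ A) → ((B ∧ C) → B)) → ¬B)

A → (((B ∧ A) → ((B ∧ C) → B)) → ¬B)
≡ ¬A ∨ (((B ∧ A) → ((B ∧ C) → B)) → ¬B)   [eliminate →]
≡ ¬A ∨ ¬((B ∧ A) → ((B ∧ C) → B)) ∨ ¬B   [eliminate →]
≡ ¬A ∨ ¬(¬(B ∧ A) ∨ ((B ∧ C) → B)) ∨ ¬B   [eliminate →]
≡ ¬A ∨ ¬(¬(B ∧ A) ∨ ¬(B ∧ C) ∨ B) ∨ ¬B   [eliminate →]
≡ ¬A ∨ (¬¬(B ∧ A) ∧ ¬¬(B ∧ C) ∧ ¬B) ∨ ¬B   [De Morgan]
≡ ¬A ∨ (B ∧ A ∧ ¬¬(B ∧ C) ∧ ¬B) ∨ ¬B   [double negation]
≡ ¬A ∨ (B ∧ A ∧ B ∧ C ∧ ¬B) ∨ ¬B   [double negation]
≡ ¬A ∨ ¬B   [simplify]

¬A ∨ ¬B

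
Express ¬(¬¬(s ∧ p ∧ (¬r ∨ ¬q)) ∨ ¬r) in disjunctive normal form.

¬(¬¬(s ∧ p ∧ (¬r ∨ ¬q)) ∨ ¬r)
≡ ¬¬¬(s ∧ p ∧ (¬r ∨ ¬q)) ∧ ¬¬r
≡ ¬(s ∧ p ∧ (¬r ∨ ¬q)) ∧ ¬¬r
≡ (¬s ∨ ¬p ∨ ¬(¬r ∨ ¬q)) ∧ ¬¬r
≡ (¬s ∨ ¬p ∨ (¬¬r ∧ ¬¬q)) ∧ ¬¬r
≡ (¬s ∨ ¬p ∨ (r ∧ ¬¬q)) ∧ ¬¬r
≡ (¬s ∨ ¬p ∨ (r ∧ q)) ∧ ¬¬r
≡ (¬s ∨ ¬p ∨ (r ∧ q)) ∧ r
≡ (¬s ∧ r) ∨ (¬p ∧ r) ∨ (r ∧ q ∧ r)
≡ (¬s ∧ r) ∨ (¬p ∧ r) ∨ (r ∧ q)

(¬s ∧ r) ∨ (¬p ∧ r) ∨ (r ∧ q)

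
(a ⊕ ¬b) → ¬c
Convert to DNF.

(a ⊕ ¬b) → ¬c
≡ ¬(a ⊕ ¬b) ∨ ¬c   [eliminate →]
≡ ¬((a ∧ ¬¬b) ∨ (¬a ∧ ¬b)) ∨ ¬c   [expand ⊕]
≡ (¬(a ∧ ¬¬b) ∧ ¬(¬a ∧ ¬b)) ∨ ¬c   [De Morgan]
≡ ((¬a ∨ ¬¬¬b) ∧ ¬(¬a ∧ ¬b)) ∨ ¬c   [De Morgan]
≡ ((¬a ∨ ¬b) ∧ ¬(¬a ∧ ¬b)) ∨ ¬c   [double negation]
≡ ((¬a ∨ ¬b) ∧ (¬¬a ∨ ¬¬b)) ∨ ¬c   [De Morgan]
≡ ((¬a ∨ ¬b) ∧ (a ∨ ¬¬b)) ∨ ¬c   [double negation]
≡ ((¬a ∨ ¬b) ∧ (a ∨ b)) ∨ ¬c   [double negation]
≡ (¬a ∧ a) ∨ (¬a ∧ b) ∨ (¬b ∧ a) ∨ (¬b ∧ b) ∨ ¬c   [distribute ∧ over ∨]
≡ (¬a ∧ b) ∨ (¬b ∧ a) ∨ ¬c   [simplify]

(¬a ∧ b) ∨ (¬b ∧ a) ∨ ¬c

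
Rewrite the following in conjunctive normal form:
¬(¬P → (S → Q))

¬P ∧ S ∧ ¬Q

¬(¬P → (S → Q))
⇔ ¬(¬¬P ∨ (S → Q))   [eliminate →]
⇔ ¬(¬¬P ∨ ¬S ∨ Q)   [eliminate →]
⇔ ¬¬¬P ∧ ¬¬S ∧ ¬Q   [De Morgan]
⇔ ¬P ∧ ¬¬S ∧ ¬Q   [double negation]
⇔ ¬P ∧ S ∧ ¬Q   [double negation]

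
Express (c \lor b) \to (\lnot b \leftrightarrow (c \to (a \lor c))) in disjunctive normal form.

(c \lor b) \to (\lnot b \leftrightarrow (c \to (a \lor c)))
≡ \lnot (c \lor b) \lor (\lnot b \leftrightarrow (c \to (a \lor c)))   — eliminate \to
≡ \lnot (c \lor b) \lor ((\lnot b \to (c \to (a \lor c))) \land ((c \to (a \lor c)) \to \lnot b))   — eliminate \leftrightarrow
≡ \lnot (c \lor b) \lor ((\lnot \lnot b \lor (c \to (a \lor c))) \land ((c \to (a \lor c)) \to \lnot b))   — eliminate \to
≡ \lnot (c \lor b) \lor ((\lnot \lnot b \lor \lnot c \lor a \lor c) \land ((c \to (a \lor c)) \to \lnot b))   — eliminate \to
≡ \lnot (c \lor b) \lor ((\lnot \lnot b \lor \lnot c \lor a \lor c) \land (\lnot (c \to (a \lor c)) \lor \lnot b))   — eliminate \to
≡ \lnot (c \lor b) \lor ((\lnot \lnot b \lor \lnot c \lor a \lor c) \land (\lnot (\lnot c \lor a \lor c) \lor \lnot b))   — eliminate \to
≡ (\lnot c \land \lnot b) \lor ((\lnot \lnot b \lor \lnot c \lor a \lor c) \land (\lnot (\lnot c \lor a \lor c) \lor \lnot b))   — De Morgan
≡ (\lnot c \land \lnot b) \lor ((b \lor \lnot c \lor a \lor c) \land (\lnot (\lnot c \lor a \lor c) \lor \lnot b))   — double negation
≡ (\lnot c \land \lnot b) \lor ((b \lor \lnot c \lor a \lor c) \land ((\lnot \lnot c \land \lnot a \land \lnot c) \lor \lnot b))   — De Morgan
≡ (\lnot c \land \lnot b) \lor ((b \lor \lnot c \lor a \lor c) \land ((c \land \lnot a \land \lnot c) \lor \lnot b))   — double negation
≡ (\lnot c \land \lnot b) \lor (b \land c \land \lnot a \land \lnot c) \lor (b \land \lnot b) \lor (\lnot c \land c \land \lnot a \land \lnot c) \lor (\lnot c \land \lnot b) \lor (a \land c \land \lnot a \land \lnot c) \lor (a \land \lnot b) \lor (c \land c \land \lnot a \land \lnot c) \lor (c \land \lnot b)   — distribute \land over \lor
≡ (\lnot c \land \lnot b) \lor (a \land \lnot b) \lor (c \land \lnot b)   — simplify

(\lnot c \land \lnot b) \lor (a \land \lnot b) \lor (c \land \lnot b)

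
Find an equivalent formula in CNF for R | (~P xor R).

R | ~P

R | (~P xor R)
= R | ((~P | R) & ~(~P & R))   (expand xor)
= R | ((~P | R) & (~~P | ~R))   (De Morgan)
= R | ((~P | R) & (P | ~R))   (double negation)
= (R | ~P | R) & (R | P | ~R)   (distribute | over &)
= R | ~P   (simplify)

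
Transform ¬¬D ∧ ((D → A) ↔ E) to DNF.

¬¬D ∧ ((D → A) ↔ E)
≡ ¬¬D ∧ ((D → A) → E) ∧ (E → (D → A))   — eliminate ↔
≡ ¬¬D ∧ (¬(D → A) ∨ E) ∧ (E → (D → A))   — eliminate →
≡ ¬¬D ∧ (¬(¬D ∨ A) ∨ E) ∧ (E → (D → A))   — eliminate →
≡ ¬¬D ∧ (¬(¬D ∨ A) ∨ E) ∧ (¬E ∨ (D → A))   — eliminate →
≡ ¬¬D ∧ (¬(¬D ∨ A) ∨ E) ∧ (¬E ∨ ¬D ∨ A)   — eliminate →
≡ D ∧ (¬(¬D ∨ A) ∨ E) ∧ (¬E ∨ ¬D ∨ A)   — double negation
≡ D ∧ ((¬¬D ∧ ¬A) ∨ E) ∧ (¬E ∨ ¬D ∨ A)   — De Morgan
≡ D ∧ ((D ∧ ¬A) ∨ E) ∧ (¬E ∨ ¬D ∨ A)   — double negation
≡ (D ∧ D ∧ ¬A ∧ ¬E) ∨ (D ∧ D ∧ ¬A ∧ ¬D) ∨ (D ∧ D ∧ ¬A ∧ A) ∨ (D ∧ E ∧ ¬E) ∨ (D ∧ E ∧ ¬D) ∨ (D ∧ E ∧ A)   — distribute ∧ over ∨
≡ (D ∧ ¬A ∧ ¬E) ∨ (D ∧ E ∧ A)   — simplify

(D ∧ ¬A ∧ ¬E) ∨ (D ∧ E ∧ A)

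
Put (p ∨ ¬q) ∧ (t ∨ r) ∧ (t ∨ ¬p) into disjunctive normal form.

(p ∨ ¬q) ∧ (t ∨ r) ∧ (t ∨ ¬p)
⇔ (p ∧ t ∧ t) ∨ (p ∧ t ∧ ¬p) ∨ (p ∧ r ∧ t) ∨ (p ∧ r ∧ ¬p) ∨ (¬q ∧ t ∧ t) ∨ (¬q ∧ t ∧ ¬p) ∨ (¬q ∧ r ∧ t) ∨ (¬q ∧ r ∧ ¬p)   — distribute ∧ over ∨
⇔ (p ∧ t) ∨ (¬q ∧ t) ∨ (¬q ∧ r ∧ ¬p)   — simplify

(p ∧ t) ∨ (¬q ∧ t) ∨ (¬q ∧ r ∧ ¬p)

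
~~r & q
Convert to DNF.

r & q

~~r & q
= r & q   (double negation)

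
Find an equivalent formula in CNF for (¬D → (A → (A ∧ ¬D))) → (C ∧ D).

(¬D ∨ C) ∧ (A ∨ C) ∧ (A ∨ D) ∧ (¬A ∨ D)

(¬D → (A → (A ∧ ¬D))) → (C ∧ D)
≡ ¬(¬D → (A → (A ∧ ¬D))) ∨ (C ∧ D)   (eliminate →)
≡ ¬(¬¬D ∨ (A → (A ∧ ¬D))) ∨ (C ∧ D)   (eliminate →)
≡ ¬(¬¬D ∨ ¬A ∨ (A ∧ ¬D)) ∨ (C ∧ D)   (eliminate →)
≡ (¬¬¬D ∧ ¬¬A ∧ ¬(A ∧ ¬D)) ∨ (C ∧ D)   (De Morgan)
≡ (¬D ∧ ¬¬A ∧ ¬(A ∧ ¬D)) ∨ (C ∧ D)   (double negation)
≡ (¬D ∧ A ∧ ¬(A ∧ ¬D)) ∨ (C ∧ D)   (double negation)
≡ (¬D ∧ A ∧ (¬A ∨ ¬¬D)) ∨ (C ∧ D)   (De Morgan)
≡ (¬D ∧ A ∧ (¬A ∨ D)) ∨ (C ∧ D)   (double negation)
≡ (¬D ∨ C) ∧ (¬D ∨ D) ∧ (A ∨ C) ∧ (A ∨ D) ∧ (¬A ∨ D ∨ C) ∧ (¬A ∨ D ∨ D)   (distribute ∨ over ∧)
≡ (¬D ∨ C) ∧ (A ∨ C) ∧ (A ∨ D) ∧ (¬A ∨ D)   (simplify)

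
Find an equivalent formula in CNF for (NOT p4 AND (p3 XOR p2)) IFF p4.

(NOT p4 AND (p3 XOR p2)) IFF p4
≡ ((NOT p4 AND (p3 XOR p2)) IMPLIES p4) AND (p4 IMPLIES (NOT p4 AND (p3 XOR p2)))
≡ (NOT (NOT p4 AND (p3 XOR p2)) OR p4) AND (p4 IMPLIES (NOT p4 AND (p3 XOR p2)))
≡ (NOT (NOT p4 AND (p3 OR p2) AND NOT (p3 AND p2)) OR p4) AND (p4 IMPLIES (NOT p4 AND (p3 XOR p2)))
≡ (NOT (NOT p4 AND (p3 OR p2) AND NOT (p3 AND p2)) OR p4) AND (NOT p4 OR (NOT p4 AND (p3 XOR p2)))
≡ (NOT (NOT p4 AND (p3 OR p2) AND NOT (p3 AND p2)) OR p4) AND (NOT p4 OR (NOT p4 AND (p3 OR p2) AND NOT (p3 AND p2)))
≡ (NOT NOT p4 OR NOT (p3 OR p2) OR NOT NOT (p3 AND p2) OR p4) AND (NOT p4 OR (NOT p4 AND (p3 OR p2) AND NOT (p3 AND p2)))
≡ (p4 OR NOT (p3 OR p2) OR NOT NOT (p3 AND p2) OR p4) AND (NOT p4 OR (NOT p4 AND (p3 OR p2) AND NOT (p3 AND p2)))
≡ (p4 OR (NOT p3 AND NOT p2) OR NOT NOT (p3 AND p2) OR p4) AND (NOT p4 OR (NOT p4 AND (p3 OR p2) AND NOT (p3 AND p2)))
≡ (p4 OR (NOT p3 AND NOT p2) OR (p3 AND p2) OR p4) AND (NOT p4 OR (NOT p4 AND (p3 OR p2) AND NOT (p3 AND p2)))
≡ (p4 OR (NOT p3 AND NOT p2) OR (p3 AND p2) OR p4) AND (NOT p4 OR (NOT p4 AND (p3 OR p2) AND (NOT p3 OR NOT p2)))
≡ (p4 OR NOT p3 OR p3 OR p4) AND (p4 OR NOT p3 OR p2 OR p4) AND (p4 OR NOT p2 OR p3 OR p4) AND (p4 OR NOT p2 OR p2 OR p4) AND (NOT p4 OR NOT p4) AND (NOT p4 OR p3 OR p2) AND (NOT p4 OR NOT p3 OR NOT p2)
≡ (p4 OR NOT p3 OR p2) AND (p4 OR NOT p2 OR p3) AND NOT p4

(p4 OR NOT p3 OR p2) AND (p4 OR NOT p2 OR p3) AND NOT p4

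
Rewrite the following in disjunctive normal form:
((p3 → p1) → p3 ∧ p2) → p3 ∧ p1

¬p3 ∨ p1 ∧ ¬p2 ∨ p3 ∧ p1

((p3 → p1) → p3 ∧ p2) → p3 ∧ p1
≡ ¬((p3 → p1) → p3 ∧ p2) ∨ p3 ∧ p1   [eliminate →]
≡ ¬(¬(p3 → p1) ∨ p3 ∧ p2) ∨ p3 ∧ p1   [eliminate →]
≡ ¬(¬(¬p3 ∨ p1) ∨ p3 ∧ p2) ∨ p3 ∧ p1   [eliminate →]
≡ ¬¬(¬p3 ∨ p1) ∧ ¬(p3 ∧ p2) ∨ p3 ∧ p1   [De Morgan]
≡ (¬p3 ∨ p1) ∧ ¬(p3 ∧ p2) ∨ p3 ∧ p1   [double negation]
≡ (¬p3 ∨ p1) ∧ (¬p3 ∨ ¬p2) ∨ p3 ∧ p1   [De Morgan]
≡ ¬p3 ∧ ¬p3 ∨ ¬p3 ∧ ¬p2 ∨ p1 ∧ ¬p3 ∨ p1 ∧ ¬p2 ∨ p3 ∧ p1   [distribute ∧ over ∨]
≡ ¬p3 ∨ p1 ∧ ¬p2 ∨ p3 ∧ p1   [simplify]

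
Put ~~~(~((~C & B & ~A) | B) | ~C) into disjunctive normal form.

~~~(~((~C & B & ~A) | B) | ~C)
≡ ~(~((~C & B & ~A) | B) | ~C)   [double negation]
≡ ~~((~C & B & ~A) | B) & ~~C   [De Morgan]
≡ ((~C & B & ~A) | B) & ~~C   [double negation]
≡ ((~C & B & ~A) | B) & C   [double negation]
≡ (~C & B & ~A & C) | (B & C)   [distribute & over |]
≡ B & C   [simplify]

B & C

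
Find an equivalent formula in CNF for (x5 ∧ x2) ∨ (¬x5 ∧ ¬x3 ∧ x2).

(x5 ∧ x2) ∨ (¬x5 ∧ ¬x3 ∧ x2)
≡ (x5 ∨ ¬x5) ∧ (x5 ∨ ¬x3) ∧ (x5 ∨ x2) ∧ (x2 ∨ ¬x5) ∧ (x2 ∨ ¬x3) ∧ (x2 ∨ x2)   [distribute ∨ over ∧]
≡ (x5 ∨ ¬x3) ∧ x2   [simplify]

(x5 ∨ ¬x3) ∧ x2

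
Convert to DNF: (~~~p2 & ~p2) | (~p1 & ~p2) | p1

~p2 | p1

(~~~p2 & ~p2) | (~p1 & ~p2) | p1
≡ (~p2 & ~p2) | (~p1 & ~p2) | p1   — double negation
≡ ~p2 | p1   — simplify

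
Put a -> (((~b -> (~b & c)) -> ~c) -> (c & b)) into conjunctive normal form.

~a | c

a -> (((~b -> (~b & c)) -> ~c) -> (c & b))
⇔ ~a | (((~b -> (~b & c)) -> ~c) -> (c & b))   [eliminate ->]
⇔ ~a | ~((~b -> (~b & c)) -> ~c) | (c & b)   [eliminate ->]
⇔ ~a | ~(~(~b -> (~b & c)) | ~c) | (c & b)   [eliminate ->]
⇔ ~a | ~(~(~~b | (~b & c)) | ~c) | (c & b)   [eliminate ->]
⇔ ~a | (~~(~~b | (~b & c)) & ~~c) | (c & b)   [De Morgan]
⇔ ~a | ((~~b | (~b & c)) & ~~c) | (c & b)   [double negation]
⇔ ~a | ((b | (~b & c)) & ~~c) | (c & b)   [double negation]
⇔ ~a | ((b | (~b & c)) & c) | (c & b)   [double negation]
⇔ (~a | b | ~b | c) & (~a | b | ~b | b) & (~a | b | c | c) & (~a | b | c | b) & (~a | c | c) & (~a | c | b)   [distribute | over &]
⇔ ~a | c   [simplify]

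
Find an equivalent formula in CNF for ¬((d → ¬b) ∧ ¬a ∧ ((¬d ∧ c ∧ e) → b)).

¬((d → ¬b) ∧ ¬a ∧ ((¬d ∧ c ∧ e) → b))
⇔ ¬((¬d ∨ ¬b) ∧ ¬a ∧ ((¬d ∧ c ∧ e) → b))   (eliminate →)
⇔ ¬((¬d ∨ ¬b) ∧ ¬a ∧ (¬(¬d ∧ c ∧ e) ∨ b))   (eliminate →)
⇔ ¬(¬d ∨ ¬b) ∨ ¬¬a ∨ ¬(¬(¬d ∧ c ∧ e) ∨ b)   (De Morgan)
⇔ (¬¬d ∧ ¬¬b) ∨ ¬¬a ∨ ¬(¬(¬d ∧ c ∧ e) ∨ b)   (De Morgan)
⇔ (d ∧ ¬¬b) ∨ ¬¬a ∨ ¬(¬(¬d ∧ c ∧ e) ∨ b)   (double negation)
⇔ (d ∧ b) ∨ ¬¬a ∨ ¬(¬(¬d ∧ c ∧ e) ∨ b)   (double negation)
⇔ (d ∧ b) ∨ a ∨ ¬(¬(¬d ∧ c ∧ e) ∨ b)   (double negation)
⇔ (d ∧ b) ∨ a ∨ (¬¬(¬d ∧ c ∧ e) ∧ ¬b)   (De Morgan)
⇔ (d ∧ b) ∨ a ∨ (¬d ∧ c ∧ e ∧ ¬b)   (double negation)
⇔ (d ∨ a ∨ ¬d) ∧ (d ∨ a ∨ c) ∧ (d ∨ a ∨ e) ∧ (d ∨ a ∨ ¬b) ∧ (b ∨ a ∨ ¬d) ∧ (b ∨ a ∨ c) ∧ (b ∨ a ∨ e) ∧ (b ∨ a ∨ ¬b)   (distribute ∨ over ∧)
⇔ (d ∨ a ∨ c) ∧ (d ∨ a ∨ e) ∧ (d ∨ a ∨ ¬b) ∧ (b ∨ a ∨ ¬d) ∧ (b ∨ a ∨ c) ∧ (b ∨ a ∨ e)   (simplify)

(d ∨ a ∨ c) ∧ (d ∨ a ∨ e) ∧ (d ∨ a ∨ ¬b) ∧ (b ∨ a ∨ ¬d) ∧ (b ∨ a ∨ c) ∧ (b ∨ a ∨ e)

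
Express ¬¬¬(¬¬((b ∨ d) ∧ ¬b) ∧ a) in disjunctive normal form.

(¬b ∧ ¬d) ∨ b ∨ ¬a

¬¬¬(¬¬((b ∨ d) ∧ ¬b) ∧ a)
= ¬(¬¬((b ∨ d) ∧ ¬b) ∧ a)   — double negation
= ¬¬¬((b ∨ d) ∧ ¬b) ∨ ¬a   — De Morgan
= ¬((b ∨ d) ∧ ¬b) ∨ ¬a   — double negation
= ¬(b ∨ d) ∨ ¬¬b ∨ ¬a   — De Morgan
= (¬b ∧ ¬d) ∨ ¬¬b ∨ ¬a   — De Morgan
= (¬b ∧ ¬d) ∨ b ∨ ¬a   — double negation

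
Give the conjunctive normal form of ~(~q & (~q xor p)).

q | p

~(~q & (~q xor p))
≡ ~(~q & (~q | p) & ~(~q & p))
≡ ~~q | ~(~q | p) | ~~(~q & p)
≡ q | ~(~q | p) | ~~(~q & p)
≡ q | (~~q & ~p) | ~~(~q & p)
≡ q | (q & ~p) | ~~(~q & p)
≡ q | (q & ~p) | (~q & p)
≡ (q | q | ~q) & (q | q | p) & (q | ~p | ~q) & (q | ~p | p)
≡ q | p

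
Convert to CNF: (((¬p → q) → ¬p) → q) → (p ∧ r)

(¬p ∨ r) ∧ (¬q ∨ p) ∧ (¬q ∨ r)

(((¬p → q) → ¬p) → q) → (p ∧ r)
≡ ¬(((¬p → q) → ¬p) → q) ∨ (p ∧ r)   [eliminate →]
≡ ¬(¬((¬p → q) → ¬p) ∨ q) ∨ (p ∧ r)   [eliminate →]
≡ ¬(¬(¬(¬p → q) ∨ ¬p) ∨ q) ∨ (p ∧ r)   [eliminate →]
≡ ¬(¬(¬(¬¬p ∨ q) ∨ ¬p) ∨ q) ∨ (p ∧ r)   [eliminate →]
≡ (¬¬(¬(¬¬p ∨ q) ∨ ¬p) ∧ ¬q) ∨ (p ∧ r)   [De Morgan]
≡ ((¬(¬¬p ∨ q) ∨ ¬p) ∧ ¬q) ∨ (p ∧ r)   [double negation]
≡ (((¬¬¬p ∧ ¬q) ∨ ¬p) ∧ ¬q) ∨ (p ∧ r)   [De Morgan]
≡ (((¬p ∧ ¬q) ∨ ¬p) ∧ ¬q) ∨ (p ∧ r)   [double negation]
≡ (¬p ∨ ¬p ∨ p) ∧ (¬p ∨ ¬p ∨ r) ∧ (¬q ∨ ¬p ∨ p) ∧ (¬q ∨ ¬p ∨ r) ∧ (¬q ∨ p) ∧ (¬q ∨ r)   [distribute ∨ over ∧]
≡ (¬p ∨ r) ∧ (¬q ∨ p) ∧ (¬q ∨ r)   [simplify]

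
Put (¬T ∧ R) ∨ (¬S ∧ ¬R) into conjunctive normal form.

(¬T ∧ R) ∨ (¬S ∧ ¬R)
≡ (¬T ∨ ¬S) ∧ (¬T ∨ ¬R) ∧ (R ∨ ¬S) ∧ (R ∨ ¬R)   — distribute ∨ over ∧
≡ (¬T ∨ ¬S) ∧ (¬T ∨ ¬R) ∧ (R ∨ ¬S)   — simplify

(¬T ∨ ¬S) ∧ (¬T ∨ ¬R) ∧ (R ∨ ¬S)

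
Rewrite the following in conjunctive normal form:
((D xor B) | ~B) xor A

((D xor B) | ~B) xor A
⇔ ((D xor B) | ~B | A) & ~(((D xor B) | ~B) & A)   (expand xor)
⇔ (((D | B) & ~(D & B)) | ~B | A) & ~(((D xor B) | ~B) & A)   (expand xor)
⇔ (((D | B) & ~(D & B)) | ~B | A) & ~((((D | B) & ~(D & B)) | ~B) & A)   (expand xor)
⇔ (((D | B) & (~D | ~B)) | ~B | A) & ~((((D | B) & ~(D & B)) | ~B) & A)   (De Morgan)
⇔ (((D | B) & (~D | ~B)) | ~B | A) & (~(((D | B) & ~(D & B)) | ~B) | ~A)   (De Morgan)
⇔ (((D | B) & (~D | ~B)) | ~B | A) & ((~((D | B) & ~(D & B)) & ~~B) | ~A)   (De Morgan)
⇔ (((D | B) & (~D | ~B)) | ~B | A) & (((~(D | B) | ~~(D & B)) & ~~B) | ~A)   (De Morgan)
⇔ (((D | B) & (~D | ~B)) | ~B | A) & ((((~D & ~B) | ~~(D & B)) & ~~B) | ~A)   (De Morgan)
⇔ (((D | B) & (~D | ~B)) | ~B | A) & ((((~D & ~B) | (D & B)) & ~~B) | ~A)   (double negation)
⇔ (((D | B) & (~D | ~B)) | ~B | A) & ((((~D & ~B) | (D & B)) & B) | ~A)   (double negation)
⇔ (D | B | ~B | A) & (~D | ~B | ~B | A) & (~D | D | ~A) & (~D | B | ~A) & (~B | D | ~A) & (~B | B | ~A) & (B | ~A)   (distribute | over &)
⇔ (~D | ~B | A) & (~B | D | ~A) & (B | ~A)   (simplify)

(~D | ~B | A) & (~B | D | ~A) & (B | ~A)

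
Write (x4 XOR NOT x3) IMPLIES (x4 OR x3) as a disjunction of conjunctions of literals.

x4 OR x3

(x4 XOR NOT x3) IMPLIES (x4 OR x3)
≡ NOT (x4 XOR NOT x3) OR x4 OR x3   (eliminate IMPLIES)
≡ NOT ((x4 AND NOT NOT x3) OR (NOT x4 AND NOT x3)) OR x4 OR x3   (expand XOR)
≡ (NOT (x4 AND NOT NOT x3) AND NOT (NOT x4 AND NOT x3)) OR x4 OR x3   (De Morgan)
≡ ((NOT x4 OR NOT NOT NOT x3) AND NOT (NOT x4 AND NOT x3)) OR x4 OR x3   (De Morgan)
≡ ((NOT x4 OR NOT x3) AND NOT (NOT x4 AND NOT x3)) OR x4 OR x3   (double negation)
≡ ((NOT x4 OR NOT x3) AND (NOT NOT x4 OR NOT NOT x3)) OR x4 OR x3   (De Morgan)
≡ ((NOT x4 OR NOT x3) AND (x4 OR NOT NOT x3)) OR x4 OR x3   (double negation)
≡ ((NOT x4 OR NOT x3) AND (x4 OR x3)) OR x4 OR x3   (double negation)
≡ (NOT x4 AND x4) OR (NOT x4 AND x3) OR (NOT x3 AND x4) OR (NOT x3 AND x3) OR x4 OR x3   (distribute AND over OR)
≡ x4 OR x3   (simplify)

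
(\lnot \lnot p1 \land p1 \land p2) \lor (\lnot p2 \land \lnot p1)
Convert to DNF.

(\lnot \lnot p1 \land p1 \land p2) \lor (\lnot p2 \land \lnot p1)
≡ (p1 \land p1 \land p2) \lor (\lnot p2 \land \lnot p1)   (double negation)
≡ (p1 \land p2) \lor (\lnot p2 \land \lnot p1)   (simplify)

(p1 \land p2) \lor (\lnot p2 \land \lnot p1)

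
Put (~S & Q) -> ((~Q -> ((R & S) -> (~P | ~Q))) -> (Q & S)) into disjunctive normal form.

(~S & Q) -> ((~Q -> ((R & S) -> (~P | ~Q))) -> (Q & S))
= ~(~S & Q) | ((~Q -> ((R & S) -> (~P | ~Q))) -> (Q & S))   [eliminate ->]
= ~(~S & Q) | ~(~Q -> ((R & S) -> (~P | ~Q))) | (Q & S)   [eliminate ->]
= ~(~S & Q) | ~(~~Q | ((R & S) -> (~P | ~Q))) | (Q & S)   [eliminate ->]
= ~(~S & Q) | ~(~~Q | ~(R & S) | ~P | ~Q) | (Q & S)   [eliminate ->]
= ~~S | ~Q | ~(~~Q | ~(R & S) | ~P | ~Q) | (Q & S)   [De Morgan]
= S | ~Q | ~(~~Q | ~(R & S) | ~P | ~Q) | (Q & S)   [double negation]
= S | ~Q | (~~~Q & ~~(R & S) & ~~P & ~~Q) | (Q & S)   [De Morgan]
= S | ~Q | (~Q & ~~(R & S) & ~~P & ~~Q) | (Q & S)   [double negation]
= S | ~Q | (~Q & R & S & ~~P & ~~Q) | (Q & S)   [double negation]
= S | ~Q | (~Q & R & S & P & ~~Q) | (Q & S)   [double negation]
= S | ~Q | (~Q & R & S & P & Q) | (Q & S)   [double negation]
= S | ~Q   [simplify]

S | ~Q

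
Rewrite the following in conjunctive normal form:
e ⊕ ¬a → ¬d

e ⊕ ¬a → ¬d
⇔ ¬(e ⊕ ¬a) ∨ ¬d
⇔ ¬((e ∨ ¬a) ∧ ¬(e ∧ ¬a)) ∨ ¬d
⇔ ¬(e ∨ ¬a) ∨ ¬¬(e ∧ ¬a) ∨ ¬d
⇔ ¬e ∧ ¬¬a ∨ ¬¬(e ∧ ¬a) ∨ ¬d
⇔ ¬e ∧ a ∨ ¬¬(e ∧ ¬a) ∨ ¬d
⇔ ¬e ∧ a ∨ e ∧ ¬a ∨ ¬d
⇔ (¬e ∨ e ∨ ¬d) ∧ (¬e ∨ ¬a ∨ ¬d) ∧ (a ∨ e ∨ ¬d) ∧ (a ∨ ¬a ∨ ¬d)
⇔ (¬e ∨ ¬a ∨ ¬d) ∧ (a ∨ e ∨ ¬d)

(¬e ∨ ¬a ∨ ¬d) ∧ (a ∨ e ∨ ¬d)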